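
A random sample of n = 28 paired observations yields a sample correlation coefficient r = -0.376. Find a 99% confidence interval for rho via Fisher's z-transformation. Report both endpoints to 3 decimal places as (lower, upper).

(-0.721, 0.119)

z_r = atanh(-0.376) = -0.395393;  SE = 1/√(n−3) = 1/√25 = 0.200000
z-limits: -0.395393 ± 2.576·0.200000 = -0.395393 ± 0.515200 = [-0.910593, 0.119807]
ρ-limits: (tanh -0.910593, tanh 0.119807) = (-0.721, 0.119)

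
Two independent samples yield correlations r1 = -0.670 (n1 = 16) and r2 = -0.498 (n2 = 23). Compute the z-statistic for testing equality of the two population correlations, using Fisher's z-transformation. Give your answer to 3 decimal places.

-0.741

Fisher z-transforms: z1 = atanh(-0.670) = -0.810743, z2 = atanh(-0.498) = -0.546643; difference d = -0.264100
Var(d) = 1/13 + 1/20 = 0.0769231 + 0.0500000 = 0.1269231
z = d/√Var(d) = -0.264100 / √0.1269231 = -0.264100 / 0.356263 = -0.741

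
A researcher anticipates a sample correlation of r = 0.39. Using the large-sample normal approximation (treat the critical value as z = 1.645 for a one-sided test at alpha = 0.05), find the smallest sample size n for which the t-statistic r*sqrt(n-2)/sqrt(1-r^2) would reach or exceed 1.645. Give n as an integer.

r√(n−2)/√(1−r²) ≥ 1.645  ⇔  n−2 ≥ (1.645)²·(1−r²)/r²
(1−r²)/r² = (1−0.1521)/0.1521 = 5.5746
n ≥ 2 + 2.706025·5.5746 = 2 + 15.0850 = 17.0850
⌈17.0850⌉ = 18

18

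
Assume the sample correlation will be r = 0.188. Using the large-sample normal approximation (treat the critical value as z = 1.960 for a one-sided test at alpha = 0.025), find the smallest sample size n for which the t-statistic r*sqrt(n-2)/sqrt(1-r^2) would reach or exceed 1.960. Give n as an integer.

107

Need r·√(n−2)/√(1−r²) ≥ 1.960
√(n−2) ≥ 1.960·√(1−0.035344) / 0.188 = 1.960·0.982169 / 0.188 = 10.2396
n−2 ≥ 104.8494  ⇒  n ≥ 106.8494
Smallest integer n = 107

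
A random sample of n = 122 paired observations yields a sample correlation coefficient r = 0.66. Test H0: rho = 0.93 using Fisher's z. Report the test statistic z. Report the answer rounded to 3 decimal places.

-9.442

z_r = atanh(0.66) = 0.792814,  z_0 = atanh(0.93) = 1.658390
SE = 1/√(n−3) = 1/√119 = 0.091670
z = (z_r − z_0)/SE = (0.792814 − 1.658390) / 0.091670 = -0.865576 / 0.091670 = -9.442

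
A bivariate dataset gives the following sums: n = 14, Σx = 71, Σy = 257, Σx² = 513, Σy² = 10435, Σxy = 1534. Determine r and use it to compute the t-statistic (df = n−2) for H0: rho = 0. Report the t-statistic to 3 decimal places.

0.882

Numerator: nΣxy − (Σx)(Σy) = 14·1534 − (71)(257) = 3229
Denominator: √[(nΣx²−(Σx)²)(nΣy²−(Σy)²)]
  nΣx²−(Σx)² = 14·513 − 5041 = 2141;  nΣy²−(Σy)² = 14·10435 − 66049 = 80041
  √(2141·80041) = √171367781 = 13090.7517
r = 3229 / 13090.7517 = 0.2467
t = r·√(n−2)/√(1−r²) = 0.2467·√12 / √(1−0.060861) = 0.854594 / 0.969092 = 0.882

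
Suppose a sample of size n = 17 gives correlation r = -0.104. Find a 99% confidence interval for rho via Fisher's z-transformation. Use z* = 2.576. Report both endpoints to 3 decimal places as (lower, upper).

(-0.660, 0.526)

z_r = atanh(-0.104) = -0.104377;  SE = 1/√(n−3) = 1/√14 = 0.267261
z-limits: -0.104377 ± 2.576·0.267261 = -0.104377 ± 0.688464 = [-0.792841, 0.584087]
ρ-limits: (tanh -0.792841, tanh 0.584087) = (-0.660, 0.526)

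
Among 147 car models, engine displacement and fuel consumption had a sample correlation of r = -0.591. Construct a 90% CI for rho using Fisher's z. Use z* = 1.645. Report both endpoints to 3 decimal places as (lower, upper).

(-0.673, -0.495)

z_r = atanh(-0.591) = -0.679201;  SE = 1/√(n−3) = 1/√144 = 0.083333
z-limits: -0.679201 ± 1.645·0.083333 = -0.679201 ± 0.137083 = [-0.816284, -0.542118]
ρ-limits: (tanh -0.816284, tanh -0.542118) = (-0.673, -0.495)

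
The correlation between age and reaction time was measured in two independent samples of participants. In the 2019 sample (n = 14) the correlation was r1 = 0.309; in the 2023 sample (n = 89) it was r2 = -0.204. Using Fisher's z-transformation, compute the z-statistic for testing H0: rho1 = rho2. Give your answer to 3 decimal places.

z1 = atanh(0.309) = 0.319439,  z2 = atanh(-0.204) = -0.206903
SE = √(1/(n1−3) + 1/(n2−3)) = √(1/11 + 1/86) = √(0.0909091 + 0.0116279) = √0.1025370 = 0.320214
z = (z1 − z2)/SE = (0.319439 − (-0.206903)) / 0.320214 = 0.526342 / 0.320214 = 1.644

1.644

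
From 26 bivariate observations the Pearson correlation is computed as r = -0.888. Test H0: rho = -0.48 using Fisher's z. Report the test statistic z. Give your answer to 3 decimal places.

-4.265

Fisher z: atanh(-0.888) = -1.412387, atanh(-0.48) = -0.522984
z = (z_r − z_0)·√(n−3) = (-1.412387 − (-0.522984))·√23 = -0.889403 · 4.795832 = -4.265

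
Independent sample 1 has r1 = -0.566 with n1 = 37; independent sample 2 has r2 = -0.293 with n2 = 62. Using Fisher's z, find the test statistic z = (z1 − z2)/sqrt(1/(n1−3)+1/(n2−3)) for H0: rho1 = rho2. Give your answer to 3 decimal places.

-1.578

Fisher z-transforms: z1 = atanh(-0.566) = -0.641618, z2 = atanh(-0.293) = -0.301845; difference d = -0.339773
Var(d) = 1/34 + 1/59 = 0.0294118 + 0.0169492 = 0.0463610
z = d/√Var(d) = -0.339773 / √0.0463610 = -0.339773 / 0.215316 = -1.578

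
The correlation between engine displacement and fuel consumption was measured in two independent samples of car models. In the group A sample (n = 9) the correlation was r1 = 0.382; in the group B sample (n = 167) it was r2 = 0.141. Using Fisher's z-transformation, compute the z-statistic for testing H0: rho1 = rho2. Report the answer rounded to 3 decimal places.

0.627

z1 = atanh(0.382) = 0.402399,  z2 = atanh(0.141) = 0.141946
SE = √(1/(n1−3) + 1/(n2−3)) = √(1/6 + 1/164) = √(0.1666667 + 0.0060976) = √0.1727643 = 0.415649
z = (z1 − z2)/SE = (0.402399 − 0.141946) / 0.415649 = 0.260453 / 0.415649 = 0.627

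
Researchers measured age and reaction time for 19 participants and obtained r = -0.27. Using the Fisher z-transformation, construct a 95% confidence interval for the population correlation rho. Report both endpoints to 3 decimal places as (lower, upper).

Fisher z: z_r = atanh(r) = ½·ln((1+(-0.27))/(1−(-0.27))) = -0.276864
SE(z) = 1/√(n−3) = 1/√16 = 0.250000
95% ⇒ z* = 1.960; margin = 1.960·0.250000 = 0.490000
CI on z-scale: (-0.766864, 0.213136)
Back-transform: tanh(-0.766864) = -0.645102, tanh(0.213136) = 0.209966

(-0.645, 0.210)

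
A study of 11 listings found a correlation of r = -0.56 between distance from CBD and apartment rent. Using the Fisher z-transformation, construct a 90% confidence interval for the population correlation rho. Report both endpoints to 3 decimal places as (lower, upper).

Fisher z: z_r = atanh(r) = ½·ln((1+(-0.56))/(1−(-0.56))) = -0.632833
SE(z) = 1/√(n−3) = 1/√8 = 0.353553
90% ⇒ z* = 1.645; margin = 1.645·0.353553 = 0.581595
CI on z-scale: (-1.214428, -0.051238)
Back-transform: tanh(-1.214428) = -0.838003, tanh(-0.051238) = -0.051193

(-0.838, -0.051)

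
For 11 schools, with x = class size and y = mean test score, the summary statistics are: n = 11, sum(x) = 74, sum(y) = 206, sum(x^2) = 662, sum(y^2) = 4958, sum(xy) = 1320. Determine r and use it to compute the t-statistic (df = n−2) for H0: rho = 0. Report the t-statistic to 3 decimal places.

-0.470

Numerator: nΣxy − (Σx)(Σy) = 11·1320 − (74)(206) = -724
Denominator: √[(nΣx²−(Σx)²)(nΣy²−(Σy)²)]
  nΣx²−(Σx)² = 11·662 − 5476 = 1806;  nΣy²−(Σy)² = 11·4958 − 42436 = 12102
  √(1806·12102) = √21856212 = 4675.0628
r = -724 / 4675.0628 = -0.1549
t = r·√(n−2)/√(1−r²) = -0.1549·√9 / √(1−0.023994) = -0.464700 / 0.987930 = -0.470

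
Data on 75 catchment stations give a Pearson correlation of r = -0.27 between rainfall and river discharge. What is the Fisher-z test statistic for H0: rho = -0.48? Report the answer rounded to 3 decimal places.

2.088

z_r = atanh(-0.27) = -0.276864,  z_0 = atanh(-0.48) = -0.522984
SE = 1/√(n−3) = 1/√72 = 0.117851
z = (z_r − z_0)/SE = (-0.276864 − (-0.522984)) / 0.117851 = 0.246120 / 0.117851 = 2.088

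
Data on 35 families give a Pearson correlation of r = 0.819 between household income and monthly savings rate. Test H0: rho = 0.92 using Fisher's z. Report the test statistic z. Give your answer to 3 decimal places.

-2.462

Fisher z: atanh(0.819) = 1.153773, atanh(0.92) = 1.589027
z = (z_r − z_0)·√(n−3) = (1.153773 − 1.589027)·√32 = -0.435254 · 5.656854 = -2.462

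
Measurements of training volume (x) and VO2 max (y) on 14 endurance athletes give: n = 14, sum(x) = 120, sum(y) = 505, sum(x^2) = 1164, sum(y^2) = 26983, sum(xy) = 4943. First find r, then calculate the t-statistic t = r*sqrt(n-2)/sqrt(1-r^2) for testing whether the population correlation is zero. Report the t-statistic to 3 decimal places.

S_xy = nΣxy − ΣxΣy = 14·4943 − 120·505 = 69202 − 60600 = 8602
S_xx = nΣx² − (Σx)² = 14·1164 − 120² = 16296 − 14400 = 1896
S_yy = nΣy² − (Σy)² = 14·26983 − 505² = 377762 − 255025 = 122737
r = S_xy / √(S_xx·S_yy) = 8602 / √(1896·122737) = 8602 / √232709352 = 8602 / 15254.8141 = 0.5639
t = r·√(n−2)/√(1−r²) = 0.5639·√12 / √(1−0.317983) = 1.953407 / 0.825843 = 2.365

2.365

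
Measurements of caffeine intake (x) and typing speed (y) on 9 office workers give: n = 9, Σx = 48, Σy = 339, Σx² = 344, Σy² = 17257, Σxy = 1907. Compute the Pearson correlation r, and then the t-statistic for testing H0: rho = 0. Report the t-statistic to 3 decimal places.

0.422

S_xy = nΣxy − ΣxΣy = 9·1907 − 48·339 = 17163 − 16272 = 891
S_xx = nΣx² − (Σx)² = 9·344 − 48² = 3096 − 2304 = 792
S_yy = nΣy² − (Σy)² = 9·17257 − 339² = 155313 − 114921 = 40392
r = S_xy / √(S_xx·S_yy) = 891 / √(792·40392) = 891 / √31990464 = 891 / 5656.0113 = 0.1575
t = r·√(n−2)/√(1−r²) = 0.1575·√7 / √(1−0.024806) = 0.416706 / 0.987519 = 0.422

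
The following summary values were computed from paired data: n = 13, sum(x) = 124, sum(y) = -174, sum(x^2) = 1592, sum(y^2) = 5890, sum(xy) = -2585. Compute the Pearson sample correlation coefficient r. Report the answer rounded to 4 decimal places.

Numerator: nΣxy − (Σx)(Σy) = 13·(-2585) − (124)(-174) = -12029
Denominator: √[(nΣx²−(Σx)²)(nΣy²−(Σy)²)]
  nΣx²−(Σx)² = 13·1592 − 15376 = 5320;  nΣy²−(Σy)² = 13·5890 − 30276 = 46294
  √(5320·46294) = √246284080 = 15693.4407
r = -12029 / 15693.4407 = -0.7665

-0.7665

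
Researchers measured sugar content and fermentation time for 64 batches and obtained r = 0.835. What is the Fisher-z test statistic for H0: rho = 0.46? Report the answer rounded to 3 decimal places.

5.523

z_r = atanh(0.835) = 1.204427,  z_0 = atanh(0.46) = 0.497311
SE = 1/√(n−3) = 1/√61 = 0.128037
z = (z_r − z_0)/SE = (1.204427 − 0.497311) / 0.128037 = 0.707116 / 0.128037 = 5.523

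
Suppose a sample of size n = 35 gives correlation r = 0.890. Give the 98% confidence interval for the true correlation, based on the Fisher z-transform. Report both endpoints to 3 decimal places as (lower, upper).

z_r = atanh(0.890) = 1.421926;  SE = 1/√(n−3) = 1/√32 = 0.176777
z-limits: 1.421926 ± 2.326·0.176777 = 1.421926 ± 0.411183 = [1.010743, 1.833109]
ρ-limits: (tanh 1.010743, tanh 1.833109) = (0.766, 0.950)

(0.766, 0.950)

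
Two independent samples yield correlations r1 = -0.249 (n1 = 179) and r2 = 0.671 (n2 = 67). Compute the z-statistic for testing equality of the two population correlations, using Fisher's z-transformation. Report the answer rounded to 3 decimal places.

-7.309

Fisher z-transforms: z1 = atanh(-0.249) = -0.254346, z2 = atanh(0.671) = 0.812560; difference d = -1.066906
Var(d) = 1/176 + 1/64 = 0.0056818 + 0.0156250 = 0.0213068
z = d/√Var(d) = -1.066906 / √0.0213068 = -1.066906 / 0.145968 = -7.309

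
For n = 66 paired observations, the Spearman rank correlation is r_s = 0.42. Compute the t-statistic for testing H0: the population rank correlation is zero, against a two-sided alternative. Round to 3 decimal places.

3.702

t = r_s·√(n−2) / √(1−r_s²) with r_s = 0.42, n = 66
  = 0.42·√64 / √(1 − 0.1764)
  = 0.42·8.000000 / 0.907524
  = 3.360000 / 0.907524 = 3.702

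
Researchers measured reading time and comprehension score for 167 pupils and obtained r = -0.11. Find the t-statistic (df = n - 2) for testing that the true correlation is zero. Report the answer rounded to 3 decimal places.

-1.422

1 − r² = 1 − 0.0121 = 0.9879;  √(1−r²) = 0.993932
√(n−2) = √165 = 12.845233
t = r·√(n−2)/√(1−r²) = -0.11 · 12.845233 / 0.993932 = -1.422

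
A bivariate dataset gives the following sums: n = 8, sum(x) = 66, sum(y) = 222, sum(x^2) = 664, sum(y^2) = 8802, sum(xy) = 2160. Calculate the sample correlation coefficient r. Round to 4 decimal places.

S_xy = nΣxy − ΣxΣy = 8·2160 − 66·222 = 17280 − 14652 = 2628
S_xx = nΣx² − (Σx)² = 8·664 − 66² = 5312 − 4356 = 956
S_yy = nΣy² − (Σy)² = 8·8802 − 222² = 70416 − 49284 = 21132
r = S_xy / √(S_xx·S_yy) = 2628 / √(956·21132) = 2628 / √20202192 = 2628 / 4494.6849 = 0.5847

0.5847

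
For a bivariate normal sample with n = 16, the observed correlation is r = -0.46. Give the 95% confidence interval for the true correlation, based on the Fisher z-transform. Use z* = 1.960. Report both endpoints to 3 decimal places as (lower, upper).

Fisher z: z_r = atanh(r) = ½·ln((1+(-0.46))/(1−(-0.46))) = -0.497311
SE(z) = 1/√(n−3) = 1/√13 = 0.277350
95% ⇒ z* = 1.960; margin = 1.960·0.277350 = 0.543606
CI on z-scale: (-1.040917, 0.046295)
Back-transform: tanh(-1.040917) = -0.778250, tanh(0.046295) = 0.046262

(-0.778, 0.046)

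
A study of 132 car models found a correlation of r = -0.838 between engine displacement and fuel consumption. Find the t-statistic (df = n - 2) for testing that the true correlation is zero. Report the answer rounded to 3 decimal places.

1 − r² = 1 − 0.702244 = 0.297756;  √(1−r²) = 0.545670
√(n−2) = √130 = 11.401754
t = r·√(n−2)/√(1−r²) = -0.838 · 11.401754 / 0.545670 = -17.510

-17.510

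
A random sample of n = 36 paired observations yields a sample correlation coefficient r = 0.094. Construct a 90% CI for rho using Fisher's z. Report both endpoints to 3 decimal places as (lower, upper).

Fisher z: z_r = atanh(r) = ½·ln((1+0.094)/(1−0.094)) = 0.094278
SE(z) = 1/√(n−3) = 1/√33 = 0.174078
90% ⇒ z* = 1.645; margin = 1.645·0.174078 = 0.286358
CI on z-scale: (-0.192080, 0.380636)
Back-transform: tanh(-0.192080) = -0.189752, tanh(0.380636) = 0.363260

(-0.190, 0.363)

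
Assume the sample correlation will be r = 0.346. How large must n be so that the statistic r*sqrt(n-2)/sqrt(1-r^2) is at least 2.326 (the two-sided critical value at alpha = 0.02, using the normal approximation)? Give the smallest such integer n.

42

r√(n−2)/√(1−r²) ≥ 2.326  ⇔  n−2 ≥ (2.326)²·(1−r²)/r²
(1−r²)/r² = (1−0.119716)/0.119716 = 7.3531
n ≥ 2 + 5.410276·7.3531 = 2 + 39.7823 = 41.7823
⌈41.7823⌉ = 42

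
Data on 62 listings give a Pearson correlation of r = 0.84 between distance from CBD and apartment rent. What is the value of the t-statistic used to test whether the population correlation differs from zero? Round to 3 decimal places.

t = r·√(n−2) / √(1−r²) with r = 0.84, n = 62
  = 0.84·√60 / √(1 − 0.7056)
  = 0.84·7.745967 / 0.542586
  = 6.506612 / 0.542586 = 11.992

11.992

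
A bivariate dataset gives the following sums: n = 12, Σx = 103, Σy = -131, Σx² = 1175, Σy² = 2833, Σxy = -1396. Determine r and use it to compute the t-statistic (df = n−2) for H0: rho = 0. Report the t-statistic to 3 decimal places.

Numerator: nΣxy − (Σx)(Σy) = 12·(-1396) − (103)(-131) = -3259
Denominator: √[(nΣx²−(Σx)²)(nΣy²−(Σy)²)]
  nΣx²−(Σx)² = 12·1175 − 10609 = 3491;  nΣy²−(Σy)² = 12·2833 − 17161 = 16835
  √(3491·16835) = √58770985 = 7666.2236
r = -3259 / 7666.2236 = -0.4251
t = r·√(n−2)/√(1−r²) = -0.4251·√10 / √(1−0.180710) = -1.344284 / 0.905146 = -1.485

-1.485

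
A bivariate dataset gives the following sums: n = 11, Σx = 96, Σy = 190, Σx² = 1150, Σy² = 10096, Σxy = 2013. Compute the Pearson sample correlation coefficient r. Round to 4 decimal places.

Numerator: nΣxy − (Σx)(Σy) = 11·2013 − (96)(190) = 3903
Denominator: √[(nΣx²−(Σx)²)(nΣy²−(Σy)²)]
  nΣx²−(Σx)² = 11·1150 − 9216 = 3434;  nΣy²−(Σy)² = 11·10096 − 36100 = 74956
  √(3434·74956) = √257398904 = 16043.6562
r = 3903 / 16043.6562 = 0.2433

0.2433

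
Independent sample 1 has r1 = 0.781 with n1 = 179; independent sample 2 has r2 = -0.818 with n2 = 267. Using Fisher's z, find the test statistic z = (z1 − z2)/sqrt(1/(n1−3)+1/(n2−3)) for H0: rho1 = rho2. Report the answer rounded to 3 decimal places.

Fisher z-transforms: z1 = atanh(0.781) = 1.047929, z2 = atanh(-0.818) = -1.150743; difference d = 2.198672
Var(d) = 1/176 + 1/264 = 0.0056818 + 0.0037879 = 0.0094697
z = d/√Var(d) = 2.198672 / √0.0094697 = 2.198672 / 0.097312 = 22.594

22.594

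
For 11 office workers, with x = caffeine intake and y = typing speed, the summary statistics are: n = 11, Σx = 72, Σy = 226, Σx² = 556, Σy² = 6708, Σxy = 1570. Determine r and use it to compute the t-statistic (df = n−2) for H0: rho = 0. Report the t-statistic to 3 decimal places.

S_xy = nΣxy − ΣxΣy = 11·1570 − 72·226 = 17270 − 16272 = 998
S_xx = nΣx² − (Σx)² = 11·556 − 72² = 6116 − 5184 = 932
S_yy = nΣy² − (Σy)² = 11·6708 − 226² = 73788 − 51076 = 22712
r = S_xy / √(S_xx·S_yy) = 998 / √(932·22712) = 998 / √21167584 = 998 / 4600.8243 = 0.2169
t = r·√(n−2)/√(1−r²) = 0.2169·√9 / √(1−0.047046) = 0.650700 / 0.976194 = 0.667

0.667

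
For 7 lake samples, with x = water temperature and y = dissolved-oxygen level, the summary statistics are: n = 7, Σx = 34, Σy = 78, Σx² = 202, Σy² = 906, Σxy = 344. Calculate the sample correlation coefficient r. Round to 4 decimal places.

S_xy = nΣxy − ΣxΣy = 7·344 − 34·78 = 2408 − 2652 = -244
S_xx = nΣx² − (Σx)² = 7·202 − 34² = 1414 − 1156 = 258
S_yy = nΣy² − (Σy)² = 7·906 − 78² = 6342 − 6084 = 258
r = S_xy / √(S_xx·S_yy) = -244 / √(258·258) = -244 / √66564 = -244 / 258.0000 = -0.9457

-0.9457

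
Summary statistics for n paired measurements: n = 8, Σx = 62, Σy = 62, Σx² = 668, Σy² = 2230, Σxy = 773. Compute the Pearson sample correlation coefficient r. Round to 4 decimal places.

0.5107

S_xy = nΣxy − ΣxΣy = 8·773 − 62·62 = 6184 − 3844 = 2340
S_xx = nΣx² − (Σx)² = 8·668 − 62² = 5344 − 3844 = 1500
S_yy = nΣy² − (Σy)² = 8·2230 − 62² = 17840 − 3844 = 13996
r = S_xy / √(S_xx·S_yy) = 2340 / √(1500·13996) = 2340 / √20994000 = 2340 / 4581.9210 = 0.5107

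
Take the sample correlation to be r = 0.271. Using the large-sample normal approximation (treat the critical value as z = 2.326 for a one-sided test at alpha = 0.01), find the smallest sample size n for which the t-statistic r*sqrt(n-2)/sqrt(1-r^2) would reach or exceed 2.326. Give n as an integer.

71

Need r·√(n−2)/√(1−r²) ≥ 2.326
√(n−2) ≥ 2.326·√(1−0.073441) / 0.271 = 2.326·0.962579 / 0.271 = 8.2618
n−2 ≥ 68.2573  ⇒  n ≥ 70.2573
Smallest integer n = 71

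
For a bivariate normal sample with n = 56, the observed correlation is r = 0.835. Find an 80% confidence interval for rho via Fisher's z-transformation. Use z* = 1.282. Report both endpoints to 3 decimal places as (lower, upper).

Fisher z: z_r = atanh(r) = ½·ln((1+0.835)/(1−0.835)) = 1.204427
SE(z) = 1/√(n−3) = 1/√53 = 0.137361
80% ⇒ z* = 1.282; margin = 1.282·0.137361 = 0.176097
CI on z-scale: (1.028330, 1.380524)
Back-transform: tanh(1.028330) = 0.773238, tanh(1.380524) = 0.881069

(0.773, 0.881)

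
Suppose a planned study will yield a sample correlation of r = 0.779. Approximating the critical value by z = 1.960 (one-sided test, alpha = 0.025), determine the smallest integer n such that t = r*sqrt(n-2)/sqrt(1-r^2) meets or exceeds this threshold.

5

r√(n−2)/√(1−r²) ≥ 1.960  ⇔  n−2 ≥ (1.960)²·(1−r²)/r²
(1−r²)/r² = (1−0.606841)/0.606841 = 0.6479
n ≥ 2 + 3.8416·0.6479 = 2 + 2.4890 = 4.4890
⌈4.4890⌉ = 5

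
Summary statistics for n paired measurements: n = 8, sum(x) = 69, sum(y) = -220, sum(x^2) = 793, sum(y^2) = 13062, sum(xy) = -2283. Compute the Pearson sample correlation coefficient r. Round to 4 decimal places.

S_xy = nΣxy − ΣxΣy = 8·(-2283) − 69·(-220) = -18264 − (-15180) = -3084
S_xx = nΣx² − (Σx)² = 8·793 − 69² = 6344 − 4761 = 1583
S_yy = nΣy² − (Σy)² = 8·13062 − (-220)² = 104496 − 48400 = 56096
r = S_xy / √(S_xx·S_yy) = -3084 / √(1583·56096) = -3084 / √88799968 = -3084 / 9423.3735 = -0.3273

-0.3273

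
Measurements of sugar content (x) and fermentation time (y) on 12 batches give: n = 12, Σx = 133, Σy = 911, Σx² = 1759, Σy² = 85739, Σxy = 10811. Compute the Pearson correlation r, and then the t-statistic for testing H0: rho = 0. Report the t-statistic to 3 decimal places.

S_xy = nΣxy − ΣxΣy = 12·10811 − 133·911 = 129732 − 121163 = 8569
S_xx = nΣx² − (Σx)² = 12·1759 − 133² = 21108 − 17689 = 3419
S_yy = nΣy² − (Σy)² = 12·85739 − 911² = 1028868 − 829921 = 198947
r = S_xy / √(S_xx·S_yy) = 8569 / √(3419·198947) = 8569 / √680199793 = 8569 / 26080.6402 = 0.3286
t = r·√(n−2)/√(1−r²) = 0.3286·√10 / √(1−0.107978) = 1.039124 / 0.944469 = 1.100

1.100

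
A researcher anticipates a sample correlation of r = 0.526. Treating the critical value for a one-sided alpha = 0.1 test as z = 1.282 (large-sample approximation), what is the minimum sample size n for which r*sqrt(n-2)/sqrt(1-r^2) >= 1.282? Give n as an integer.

7

Need r·√(n−2)/√(1−r²) ≥ 1.282
√(n−2) ≥ 1.282·√(1−0.276676) / 0.526 = 1.282·0.850485 / 0.526 = 2.0729
n−2 ≥ 4.2969  ⇒  n ≥ 6.2969
Smallest integer n = 7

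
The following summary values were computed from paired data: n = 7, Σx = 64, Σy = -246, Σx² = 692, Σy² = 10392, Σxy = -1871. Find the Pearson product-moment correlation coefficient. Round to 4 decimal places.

0.8752

S_xy = nΣxy − ΣxΣy = 7·(-1871) − 64·(-246) = -13097 − (-15744) = 2647
S_xx = nΣx² − (Σx)² = 7·692 − 64² = 4844 − 4096 = 748
S_yy = nΣy² − (Σy)² = 7·10392 − (-246)² = 72744 − 60516 = 12228
r = S_xy / √(S_xx·S_yy) = 2647 / √(748·12228) = 2647 / √9146544 = 2647 / 3024.3254 = 0.8752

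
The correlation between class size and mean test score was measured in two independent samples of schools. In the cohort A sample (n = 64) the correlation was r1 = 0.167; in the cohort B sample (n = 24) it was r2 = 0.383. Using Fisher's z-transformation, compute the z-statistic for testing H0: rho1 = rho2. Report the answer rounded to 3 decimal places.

z1 = atanh(0.167) = 0.168579,  z2 = atanh(0.383) = 0.403571
SE = √(1/(n1−3) + 1/(n2−3)) = √(1/61 + 1/21) = √(0.0163934 + 0.0476190) = √0.0640124 = 0.253007
z = (z1 − z2)/SE = (0.168579 − 0.403571) / 0.253007 = -0.234992 / 0.253007 = -0.929

-0.929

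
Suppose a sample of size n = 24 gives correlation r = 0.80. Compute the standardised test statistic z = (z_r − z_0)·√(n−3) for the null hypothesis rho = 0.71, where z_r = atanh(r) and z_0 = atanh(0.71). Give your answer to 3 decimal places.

0.969

Fisher z: atanh(0.80) = 1.098612, atanh(0.71) = 0.887184
z = (z_r − z_0)·√(n−3) = (1.098612 − 0.887184)·√21 = 0.211428 · 4.582576 = 0.969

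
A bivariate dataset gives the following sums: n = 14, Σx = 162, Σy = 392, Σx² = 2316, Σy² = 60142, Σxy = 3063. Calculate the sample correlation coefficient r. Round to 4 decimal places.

Numerator: nΣxy − (Σx)(Σy) = 14·3063 − (162)(392) = -20622
Denominator: √[(nΣx²−(Σx)²)(nΣy²−(Σy)²)]
  nΣx²−(Σx)² = 14·2316 − 26244 = 6180;  nΣy²−(Σy)² = 14·60142 − 153664 = 688324
  √(6180·688324) = √4253842320 = 65221.4866
r = -20622 / 65221.4866 = -0.3162

-0.3162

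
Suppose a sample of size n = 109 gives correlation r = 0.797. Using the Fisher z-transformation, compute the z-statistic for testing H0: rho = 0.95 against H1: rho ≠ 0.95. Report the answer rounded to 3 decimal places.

z_r = atanh(0.797) = 1.090334,  z_0 = atanh(0.95) = 1.831781
SE = 1/√(n−3) = 1/√106 = 0.097129
z = (z_r − z_0)/SE = (1.090334 − 1.831781) / 0.097129 = -0.741447 / 0.097129 = -7.634

-7.634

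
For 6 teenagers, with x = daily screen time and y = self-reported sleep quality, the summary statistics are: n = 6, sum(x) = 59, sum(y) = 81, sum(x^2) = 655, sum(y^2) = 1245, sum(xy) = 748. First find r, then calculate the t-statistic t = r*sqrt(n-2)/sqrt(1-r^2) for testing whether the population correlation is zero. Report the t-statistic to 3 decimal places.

S_xy = nΣxy − ΣxΣy = 6·748 − 59·81 = 4488 − 4779 = -291
S_xx = nΣx² − (Σx)² = 6·655 − 59² = 3930 − 3481 = 449
S_yy = nΣy² − (Σy)² = 6·1245 − 81² = 7470 − 6561 = 909
r = S_xy / √(S_xx·S_yy) = -291 / √(449·909) = -291 / √408141 = -291 / 638.8591 = -0.4555
t = r·√(n−2)/√(1−r²) = -0.4555·√4 / √(1−0.207480) = -0.911000 / 0.890236 = -1.023

-1.023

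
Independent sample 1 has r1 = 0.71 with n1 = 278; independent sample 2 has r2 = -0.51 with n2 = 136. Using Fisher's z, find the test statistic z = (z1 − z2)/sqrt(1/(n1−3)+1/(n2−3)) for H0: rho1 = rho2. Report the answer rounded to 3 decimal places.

z1 = atanh(0.71) = 0.887184,  z2 = atanh(-0.51) = -0.562730
SE = √(1/(n1−3) + 1/(n2−3)) = √(1/275 + 1/133) = √(0.0036364 + 0.0075188) = √0.0111552 = 0.105618
z = (z1 − z2)/SE = (0.887184 − (-0.562730)) / 0.105618 = 1.449914 / 0.105618 = 13.728

13.728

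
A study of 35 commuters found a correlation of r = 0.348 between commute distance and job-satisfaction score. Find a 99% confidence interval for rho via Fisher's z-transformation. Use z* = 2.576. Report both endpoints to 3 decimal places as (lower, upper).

z_r = atanh(0.348) = 0.363166;  SE = 1/√(n−3) = 1/√32 = 0.176777
z-limits: 0.363166 ± 2.576·0.176777 = 0.363166 ± 0.455378 = [-0.092212, 0.818544]
ρ-limits: (tanh -0.092212, tanh 0.818544) = (-0.092, 0.674)

(-0.092, 0.674)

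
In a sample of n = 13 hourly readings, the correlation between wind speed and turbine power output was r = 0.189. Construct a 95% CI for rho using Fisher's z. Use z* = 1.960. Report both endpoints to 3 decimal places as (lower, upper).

(-0.404, 0.670)

z_r = atanh(0.189) = 0.191300;  SE = 1/√(n−3) = 1/√10 = 0.316228
z-limits: 0.191300 ± 1.960·0.316228 = 0.191300 ± 0.619807 = [-0.428507, 0.811107]
ρ-limits: (tanh -0.428507, tanh 0.811107) = (-0.404, 0.670)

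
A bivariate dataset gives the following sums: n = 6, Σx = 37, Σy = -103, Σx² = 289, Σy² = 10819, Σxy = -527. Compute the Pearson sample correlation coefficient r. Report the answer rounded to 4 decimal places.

Numerator: nΣxy − (Σx)(Σy) = 6·(-527) − (37)(-103) = 649
Denominator: √[(nΣx²−(Σx)²)(nΣy²−(Σy)²)]
  nΣx²−(Σx)² = 6·289 − 1369 = 365;  nΣy²−(Σy)² = 6·10819 − 10609 = 54305
  √(365·54305) = √19821325 = 4452.1147
r = 649 / 4452.1147 = 0.1458

0.1458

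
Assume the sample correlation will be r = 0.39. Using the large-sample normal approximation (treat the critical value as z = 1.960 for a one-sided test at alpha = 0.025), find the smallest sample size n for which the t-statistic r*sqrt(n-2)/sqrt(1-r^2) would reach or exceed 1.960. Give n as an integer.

24

r√(n−2)/√(1−r²) ≥ 1.960  ⇔  n−2 ≥ (1.960)²·(1−r²)/r²
(1−r²)/r² = (1−0.1521)/0.1521 = 5.5746
n ≥ 2 + 3.8416·5.5746 = 2 + 21.4154 = 23.4154
⌈23.4154⌉ = 24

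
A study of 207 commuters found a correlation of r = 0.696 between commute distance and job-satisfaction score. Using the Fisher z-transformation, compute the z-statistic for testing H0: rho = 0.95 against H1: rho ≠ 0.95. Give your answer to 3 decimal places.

-13.887

z_r = atanh(0.696) = 0.859500,  z_0 = atanh(0.95) = 1.831781
SE = 1/√(n−3) = 1/√204 = 0.070014
z = (z_r − z_0)/SE = (0.859500 − 1.831781) / 0.070014 = -0.972281 / 0.070014 = -13.887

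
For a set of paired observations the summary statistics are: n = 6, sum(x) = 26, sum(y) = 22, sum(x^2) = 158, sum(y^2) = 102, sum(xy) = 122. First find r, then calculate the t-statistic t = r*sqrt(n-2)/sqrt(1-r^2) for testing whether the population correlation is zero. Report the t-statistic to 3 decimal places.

S_xy = nΣxy − ΣxΣy = 6·122 − 26·22 = 732 − 572 = 160
S_xx = nΣx² − (Σx)² = 6·158 − 26² = 948 − 676 = 272
S_yy = nΣy² − (Σy)² = 6·102 − 22² = 612 − 484 = 128
r = S_xy / √(S_xx·S_yy) = 160 / √(272·128) = 160 / √34816 = 160 / 186.5905 = 0.8575
t = r·√(n−2)/√(1−r²) = 0.8575·√4 / √(1−0.735306) = 1.715000 / 0.514484 = 3.333

3.333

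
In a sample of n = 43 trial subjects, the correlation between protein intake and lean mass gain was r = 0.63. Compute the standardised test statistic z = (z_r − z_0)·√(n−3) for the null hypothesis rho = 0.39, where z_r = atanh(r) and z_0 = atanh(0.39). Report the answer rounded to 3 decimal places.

Fisher z: atanh(0.63) = 0.741416, atanh(0.39) = 0.411800
z = (z_r − z_0)·√(n−3) = (0.741416 − 0.411800)·√40 = 0.329616 · 6.324555 = 2.085

2.085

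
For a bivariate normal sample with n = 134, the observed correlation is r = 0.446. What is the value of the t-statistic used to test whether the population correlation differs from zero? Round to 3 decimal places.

5.725

1 − r² = 1 − 0.198916 = 0.801084;  √(1−r²) = 0.895033
√(n−2) = √132 = 11.489125
t = r·√(n−2)/√(1−r²) = 0.446 · 11.489125 / 0.895033 = 5.725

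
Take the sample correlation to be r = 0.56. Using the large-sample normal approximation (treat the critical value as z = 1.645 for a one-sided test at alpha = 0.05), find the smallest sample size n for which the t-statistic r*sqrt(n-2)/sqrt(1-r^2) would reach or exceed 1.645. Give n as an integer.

8

Need r·√(n−2)/√(1−r²) ≥ 1.645
√(n−2) ≥ 1.645·√(1−0.3136) / 0.56 = 1.645·0.828493 / 0.56 = 2.4337
n−2 ≥ 5.9229  ⇒  n ≥ 7.9229
Smallest integer n = 8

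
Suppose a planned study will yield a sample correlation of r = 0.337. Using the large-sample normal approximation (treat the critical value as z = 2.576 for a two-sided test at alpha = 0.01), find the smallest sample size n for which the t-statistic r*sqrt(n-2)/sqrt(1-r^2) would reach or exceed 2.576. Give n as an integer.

r√(n−2)/√(1−r²) ≥ 2.576  ⇔  n−2 ≥ (2.576)²·(1−r²)/r²
(1−r²)/r² = (1−0.113569)/0.113569 = 7.8052
n ≥ 2 + 6.635776·7.8052 = 2 + 51.7936 = 53.7936
⌈53.7936⌉ = 54

54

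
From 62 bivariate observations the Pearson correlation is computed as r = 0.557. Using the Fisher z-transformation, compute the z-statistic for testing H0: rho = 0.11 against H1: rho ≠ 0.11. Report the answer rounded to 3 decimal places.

Fisher z: atanh(0.557) = 0.628473, atanh(0.11) = 0.110447
z = (z_r − z_0)·√(n−3) = (0.628473 − 0.110447)·√59 = 0.518026 · 7.681146 = 3.979

3.979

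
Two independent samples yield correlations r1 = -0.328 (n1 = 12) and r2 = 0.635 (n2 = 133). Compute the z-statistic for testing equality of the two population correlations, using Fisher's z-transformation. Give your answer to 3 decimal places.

z1 = atanh(-0.328) = -0.340585,  z2 = atanh(0.635) = 0.749750
SE = √(1/(n1−3) + 1/(n2−3)) = √(1/9 + 1/130) = √(0.1111111 + 0.0076923) = √0.1188034 = 0.344679
z = (z1 − z2)/SE = (-0.340585 − 0.749750) / 0.344679 = -1.090335 / 0.344679 = -3.163

-3.163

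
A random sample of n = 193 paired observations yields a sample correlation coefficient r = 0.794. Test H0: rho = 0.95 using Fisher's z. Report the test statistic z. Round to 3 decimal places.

-10.333

z_r = atanh(0.794) = 1.082163,  z_0 = atanh(0.95) = 1.831781
SE = 1/√(n−3) = 1/√190 = 0.072548
z = (z_r − z_0)/SE = (1.082163 − 1.831781) / 0.072548 = -0.749618 / 0.072548 = -10.333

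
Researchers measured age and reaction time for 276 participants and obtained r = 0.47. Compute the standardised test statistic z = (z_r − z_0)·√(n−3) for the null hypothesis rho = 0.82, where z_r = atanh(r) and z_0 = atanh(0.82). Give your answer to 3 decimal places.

-10.686

Fisher z: atanh(0.47) = 0.510070, atanh(0.82) = 1.156817
z = (z_r − z_0)·√(n−3) = (0.510070 − 1.156817)·√273 = -0.646747 · 16.522712 = -10.686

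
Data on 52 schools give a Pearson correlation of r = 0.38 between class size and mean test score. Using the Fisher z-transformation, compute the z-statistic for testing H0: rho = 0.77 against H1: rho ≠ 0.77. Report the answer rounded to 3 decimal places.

z_r = atanh(0.38) = 0.400060,  z_0 = atanh(0.77) = 1.020328
SE = 1/√(n−3) = 1/√49 = 0.142857
z = (z_r − z_0)/SE = (0.400060 − 1.020328) / 0.142857 = -0.620268 / 0.142857 = -4.342

-4.342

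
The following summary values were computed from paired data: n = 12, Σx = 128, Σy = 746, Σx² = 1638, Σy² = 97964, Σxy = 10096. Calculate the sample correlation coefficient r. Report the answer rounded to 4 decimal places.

S_xy = nΣxy − ΣxΣy = 12·10096 − 128·746 = 121152 − 95488 = 25664
S_xx = nΣx² − (Σx)² = 12·1638 − 128² = 19656 − 16384 = 3272
S_yy = nΣy² − (Σy)² = 12·97964 − 746² = 1175568 − 556516 = 619052
r = S_xy / √(S_xx·S_yy) = 25664 / √(3272·619052) = 25664 / √2025538144 = 25664 / 45005.9790 = 0.5702

0.5702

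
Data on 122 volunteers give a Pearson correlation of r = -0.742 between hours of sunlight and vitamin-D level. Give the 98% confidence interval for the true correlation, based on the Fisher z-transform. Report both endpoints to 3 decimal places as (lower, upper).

(-0.824, -0.630)

z_r = atanh(-0.742) = -0.954915;  SE = 1/√(n−3) = 1/√119 = 0.091670
z-limits: -0.954915 ± 2.326·0.091670 = -0.954915 ± 0.213224 = [-1.168139, -0.741691]
ρ-limits: (tanh -1.168139, tanh -0.741691) = (-0.824, -0.630)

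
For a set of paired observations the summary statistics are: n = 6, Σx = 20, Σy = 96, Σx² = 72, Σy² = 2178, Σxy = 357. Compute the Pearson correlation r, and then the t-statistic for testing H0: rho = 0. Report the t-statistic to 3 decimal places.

S_xy = nΣxy − ΣxΣy = 6·357 − 20·96 = 2142 − 1920 = 222
S_xx = nΣx² − (Σx)² = 6·72 − 20² = 432 − 400 = 32
S_yy = nΣy² − (Σy)² = 6·2178 − 96² = 13068 − 9216 = 3852
r = S_xy / √(S_xx·S_yy) = 222 / √(32·3852) = 222 / √123264 = 222 / 351.0897 = 0.6323
t = r·√(n−2)/√(1−r²) = 0.6323·√4 / √(1−0.399803) = 1.264600 / 0.774724 = 1.632

1.632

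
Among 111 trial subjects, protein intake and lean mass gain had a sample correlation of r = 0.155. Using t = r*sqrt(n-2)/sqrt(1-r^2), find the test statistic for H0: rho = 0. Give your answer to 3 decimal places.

1.638

t = r·√(n−2) / √(1−r²) with r = 0.155, n = 111
  = 0.155·√109 / √(1 − 0.024025)
  = 0.155·10.440307 / 0.987914
  = 1.618248 / 0.987914 = 1.638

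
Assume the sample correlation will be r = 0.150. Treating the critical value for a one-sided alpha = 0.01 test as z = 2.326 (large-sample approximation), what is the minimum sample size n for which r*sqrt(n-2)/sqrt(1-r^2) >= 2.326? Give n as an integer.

r√(n−2)/√(1−r²) ≥ 2.326  ⇔  n−2 ≥ (2.326)²·(1−r²)/r²
(1−r²)/r² = (1−0.022500)/0.022500 = 43.4444
n ≥ 2 + 5.410276·43.4444 = 2 + 235.0462 = 237.0462
⌈237.0462⌉ = 238

238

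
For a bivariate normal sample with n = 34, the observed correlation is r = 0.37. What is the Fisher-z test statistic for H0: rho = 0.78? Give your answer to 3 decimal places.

Fisher z: atanh(0.37) = 0.388423, atanh(0.78) = 1.045371
z = (z_r − z_0)·√(n−3) = (0.388423 − 1.045371)·√31 = -0.656948 · 5.567764 = -3.658

-3.658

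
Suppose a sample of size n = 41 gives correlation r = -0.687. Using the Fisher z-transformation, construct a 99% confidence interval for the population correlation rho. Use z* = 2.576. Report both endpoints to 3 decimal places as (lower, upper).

(-0.851, -0.401)

Fisher z: z_r = atanh(r) = ½·ln((1+(-0.687))/(1−(-0.687))) = -0.842252
SE(z) = 1/√(n−3) = 1/√38 = 0.162221
99% ⇒ z* = 2.576; margin = 2.576·0.162221 = 0.417881
CI on z-scale: (-1.260133, -0.424371)
Back-transform: tanh(-1.260133) = -0.851101, tanh(-0.424371) = -0.400606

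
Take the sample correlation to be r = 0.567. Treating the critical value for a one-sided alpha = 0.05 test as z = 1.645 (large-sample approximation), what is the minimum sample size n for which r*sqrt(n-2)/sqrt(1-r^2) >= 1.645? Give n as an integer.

8

Need r·√(n−2)/√(1−r²) ≥ 1.645
√(n−2) ≥ 1.645·√(1−0.321489) / 0.567 = 1.645·0.823718 / 0.567 = 2.3898
n−2 ≥ 5.7111  ⇒  n ≥ 7.7111
Smallest integer n = 8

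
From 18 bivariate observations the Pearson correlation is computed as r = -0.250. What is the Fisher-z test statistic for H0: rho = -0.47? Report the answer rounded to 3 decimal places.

z_r = atanh(-0.250) = -0.255413,  z_0 = atanh(-0.47) = -0.510070
SE = 1/√(n−3) = 1/√15 = 0.258199
z = (z_r − z_0)/SE = (-0.255413 − (-0.510070)) / 0.258199 = 0.254657 / 0.258199 = 0.986

0.986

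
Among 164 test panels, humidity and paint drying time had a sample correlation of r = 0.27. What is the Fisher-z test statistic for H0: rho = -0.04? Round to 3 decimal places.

Fisher z: atanh(0.27) = 0.276864, atanh(-0.04) = -0.040021
z = (z_r − z_0)·√(n−3) = (0.276864 − (-0.040021))·√161 = 0.316885 · 12.688578 = 4.021

4.021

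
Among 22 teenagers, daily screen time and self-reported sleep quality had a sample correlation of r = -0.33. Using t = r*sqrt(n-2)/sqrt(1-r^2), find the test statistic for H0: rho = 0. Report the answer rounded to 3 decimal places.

-1.563

t = r·√(n−2) / √(1−r²) with r = -0.33, n = 22
  = -0.33·√20 / √(1 − 0.1089)
  = -0.33·4.472136 / 0.943981
  = -1.475805 / 0.943981 = -1.563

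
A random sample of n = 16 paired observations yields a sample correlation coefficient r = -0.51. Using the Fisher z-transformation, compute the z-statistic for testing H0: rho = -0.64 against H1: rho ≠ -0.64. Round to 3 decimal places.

z_r = atanh(-0.51) = -0.562730,  z_0 = atanh(-0.64) = -0.758174
SE = 1/√(n−3) = 1/√13 = 0.277350
z = (z_r − z_0)/SE = (-0.562730 − (-0.758174)) / 0.277350 = 0.195444 / 0.277350 = 0.705

0.705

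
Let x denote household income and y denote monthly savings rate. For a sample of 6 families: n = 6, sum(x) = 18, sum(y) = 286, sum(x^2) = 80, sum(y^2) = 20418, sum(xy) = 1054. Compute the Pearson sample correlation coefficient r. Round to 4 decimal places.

Numerator: nΣxy − (Σx)(Σy) = 6·1054 − (18)(286) = 1176
Denominator: √[(nΣx²−(Σx)²)(nΣy²−(Σy)²)]
  nΣx²−(Σx)² = 6·80 − 324 = 156;  nΣy²−(Σy)² = 6·20418 − 81796 = 40712
  √(156·40712) = √6351072 = 2520.1333
r = 1176 / 2520.1333 = 0.4666

0.4666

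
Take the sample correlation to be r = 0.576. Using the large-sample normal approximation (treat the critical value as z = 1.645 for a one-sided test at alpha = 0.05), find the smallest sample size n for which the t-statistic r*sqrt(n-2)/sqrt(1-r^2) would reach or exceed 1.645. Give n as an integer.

8

r√(n−2)/√(1−r²) ≥ 1.645  ⇔  n−2 ≥ (1.645)²·(1−r²)/r²
(1−r²)/r² = (1−0.331776)/0.331776 = 2.0141
n ≥ 2 + 2.706025·2.0141 = 2 + 5.4502 = 7.4502
⌈7.4502⌉ = 8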